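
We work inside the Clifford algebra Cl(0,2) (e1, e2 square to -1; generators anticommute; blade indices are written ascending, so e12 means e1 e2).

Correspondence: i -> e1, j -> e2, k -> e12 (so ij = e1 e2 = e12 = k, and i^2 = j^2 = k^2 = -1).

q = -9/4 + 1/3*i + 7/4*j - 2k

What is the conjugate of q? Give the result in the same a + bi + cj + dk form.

In blades: q = -9/4 + 1/3*e1 + 7/4*e2 - 2*e12.
Conjugation here is Clifford conjugation: the scalar is fixed and the grade-1 and grade-2 blades all flip sign, giving -9/4 - 1/3*e1 - 7/4*e2 + 2*e12; translating back:
Answer: -9/4 - 1/3*i - 7/4*j + 2k


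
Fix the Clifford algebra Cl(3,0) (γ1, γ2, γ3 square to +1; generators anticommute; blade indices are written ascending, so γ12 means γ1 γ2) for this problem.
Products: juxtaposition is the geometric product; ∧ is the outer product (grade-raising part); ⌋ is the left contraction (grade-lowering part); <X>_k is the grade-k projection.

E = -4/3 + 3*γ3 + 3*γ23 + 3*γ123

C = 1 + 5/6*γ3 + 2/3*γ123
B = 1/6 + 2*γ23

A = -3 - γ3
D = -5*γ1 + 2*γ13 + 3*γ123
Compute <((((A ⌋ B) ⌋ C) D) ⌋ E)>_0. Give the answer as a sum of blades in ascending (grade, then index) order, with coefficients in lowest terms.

step 1: -1/2 + 2*γ2 - 6*γ23
step 2: -1/2 + 4*γ1 - 5/12*γ3 - 4/3*γ13 - 1/3*γ123
step 3: -49/3 + 10/3*γ1 - 14/3*γ2 + 4/3*γ3 - 5/4*γ12 - 37/12*γ13 + 41/3*γ23 - 3/2*γ123
step 4: -193/18 - 41*γ1 - 53/4*γ2 - 237/4*γ3 + 4*γ12 + 14*γ13 - 39*γ23 - 49*γ123
step 5: -193/18
Answer: -193/18


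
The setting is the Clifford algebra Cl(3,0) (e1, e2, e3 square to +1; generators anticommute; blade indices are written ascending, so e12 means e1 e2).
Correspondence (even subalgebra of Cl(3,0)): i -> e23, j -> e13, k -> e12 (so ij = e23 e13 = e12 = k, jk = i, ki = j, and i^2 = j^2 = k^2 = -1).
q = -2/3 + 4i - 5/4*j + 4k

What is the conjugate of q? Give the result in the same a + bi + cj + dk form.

In blades: q = -2/3 + 4*e12 - 5/4*e13 + 4*e23.
Quaternion conjugation is reversion on the even subalgebra: the scalar is fixed and every grade-2 blade flips sign, giving -2/3 - 4*e12 + 5/4*e13 - 4*e23; translating back:
Answer: -2/3 - 4i + 5/4*j - 4k


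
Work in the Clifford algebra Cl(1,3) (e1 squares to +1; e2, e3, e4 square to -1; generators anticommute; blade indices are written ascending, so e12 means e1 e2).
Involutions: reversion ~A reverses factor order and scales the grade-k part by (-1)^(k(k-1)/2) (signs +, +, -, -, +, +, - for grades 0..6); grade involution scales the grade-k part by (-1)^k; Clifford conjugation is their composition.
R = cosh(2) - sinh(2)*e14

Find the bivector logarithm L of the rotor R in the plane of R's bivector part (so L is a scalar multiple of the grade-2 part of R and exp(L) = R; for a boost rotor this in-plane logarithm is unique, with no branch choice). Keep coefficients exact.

The scalar part of R is cosh(2), which determines |rapidity| via cosh; the sign lives in the bivector part, and pairing them (bivector part over sinh of the rapidity = the plane) gives the unique in-plane L = rapidity * plane.
Concretely: cosh(rapidity) = cosh(2) gives rapidity = ±2, and since rapidity/sinh(rapidity) is even the sign is immaterial: L = (rapidity/sinh(rapidity)) * <R>_2 = (2/sinh(2)) * <R>_2.
Answer: -2*e14


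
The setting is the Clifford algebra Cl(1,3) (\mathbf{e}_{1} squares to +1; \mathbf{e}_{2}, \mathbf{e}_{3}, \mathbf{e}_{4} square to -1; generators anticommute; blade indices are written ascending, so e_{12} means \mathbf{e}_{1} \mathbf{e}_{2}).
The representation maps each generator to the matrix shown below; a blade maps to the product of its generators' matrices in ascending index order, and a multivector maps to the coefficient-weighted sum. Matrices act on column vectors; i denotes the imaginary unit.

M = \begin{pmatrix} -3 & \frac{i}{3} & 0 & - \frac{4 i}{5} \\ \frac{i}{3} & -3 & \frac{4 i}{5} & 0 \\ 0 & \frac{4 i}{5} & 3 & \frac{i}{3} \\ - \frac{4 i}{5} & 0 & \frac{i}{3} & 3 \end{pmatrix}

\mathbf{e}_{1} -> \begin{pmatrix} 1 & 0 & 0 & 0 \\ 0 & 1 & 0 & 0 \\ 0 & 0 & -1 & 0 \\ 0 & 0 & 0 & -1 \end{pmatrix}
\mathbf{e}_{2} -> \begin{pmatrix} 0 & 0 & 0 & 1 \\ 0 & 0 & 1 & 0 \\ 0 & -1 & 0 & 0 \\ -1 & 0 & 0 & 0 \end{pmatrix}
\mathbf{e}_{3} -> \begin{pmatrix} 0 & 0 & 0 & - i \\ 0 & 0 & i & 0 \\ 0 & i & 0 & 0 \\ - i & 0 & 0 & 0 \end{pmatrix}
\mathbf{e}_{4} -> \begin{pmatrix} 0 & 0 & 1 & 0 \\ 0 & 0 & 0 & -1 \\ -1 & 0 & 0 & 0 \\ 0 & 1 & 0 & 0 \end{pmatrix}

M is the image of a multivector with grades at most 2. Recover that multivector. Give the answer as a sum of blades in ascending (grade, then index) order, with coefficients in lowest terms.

Method: the blade images are trace-orthogonal — tr(rho(e_A) rho(e_B)^-1) = 4 if A = B and 0 otherwise — and rho(e_A)^-1 = (e_A)^2 * rho(e_A) with (e_A)^2 = +1 or -1, so the coefficient of e_A in the preimage is (e_A)^2 * tr(M rho(e_A))/4.
Nonzero projections over blades of grade <= 2: e_{1}: (e_{1})^2 = +1, tr(M rho(e_{1})) = -12, coefficient -3; e_{3}: (e_{3})^2 = -1, tr(M rho(e_{3})) = - \frac{16}{5}, coefficient \frac{4}{5}; e_{34}: (e_{34})^2 = -1, tr(M rho(e_{34})) = \frac{4}{3}, coefficient -\frac{1}{3}. Every other blade of grade <= 2 projects to 0.
Answer: -3 e_{1} + \frac{4}{5} e_{3} - \frac{1}{3} e_{34}


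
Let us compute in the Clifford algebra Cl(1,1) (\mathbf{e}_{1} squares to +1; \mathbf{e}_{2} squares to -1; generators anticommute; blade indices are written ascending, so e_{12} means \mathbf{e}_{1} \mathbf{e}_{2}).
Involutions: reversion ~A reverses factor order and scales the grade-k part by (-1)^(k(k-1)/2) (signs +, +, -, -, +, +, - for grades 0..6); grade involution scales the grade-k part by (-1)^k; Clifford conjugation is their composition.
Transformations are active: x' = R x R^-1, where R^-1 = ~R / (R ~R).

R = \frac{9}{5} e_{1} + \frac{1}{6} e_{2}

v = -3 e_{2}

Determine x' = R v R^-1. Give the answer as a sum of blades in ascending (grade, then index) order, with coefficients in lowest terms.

~R = \frac{9}{5} e_{1} + \frac{1}{6} e_{2}, and R ~R = \frac{2891}{900}, so R^-1 = ~R / (\frac{2891}{900}).
R v = \frac{1}{2} - \frac{27}{5} e_{12}
Answer: \frac{1620}{2891} e_{1} + \frac{8823}{2891} e_{2}


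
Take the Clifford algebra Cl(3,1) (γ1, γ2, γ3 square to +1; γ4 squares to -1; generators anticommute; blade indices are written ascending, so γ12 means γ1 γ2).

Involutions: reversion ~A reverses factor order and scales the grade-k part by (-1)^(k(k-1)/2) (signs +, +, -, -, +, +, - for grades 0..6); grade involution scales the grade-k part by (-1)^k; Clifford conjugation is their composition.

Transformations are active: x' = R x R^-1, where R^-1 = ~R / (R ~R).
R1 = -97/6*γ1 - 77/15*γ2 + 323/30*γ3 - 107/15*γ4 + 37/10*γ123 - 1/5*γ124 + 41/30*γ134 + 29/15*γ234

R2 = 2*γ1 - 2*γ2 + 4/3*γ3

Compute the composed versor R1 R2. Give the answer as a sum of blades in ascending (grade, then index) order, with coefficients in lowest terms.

Distribute over the terms of R2 (each basis-blade product reordered to ascending indices, repeated generators contracted through their squares):
R1 (2*γ1) = -97/3 + 154/15*γ12 - 323/15*γ13 + 214/15*γ14 + 37/5*γ23 - 2/5*γ24 + 41/15*γ34 - 58/15*γ1234
R1 (-2*γ2) = 154/15 + 97/3*γ12 + 37/5*γ13 - 2/5*γ14 + 323/15*γ23 - 214/15*γ24 - 58/15*γ34 - 41/15*γ1234
R1 (4/3*γ3) = 646/45 + 74/15*γ12 - 194/9*γ13 - 82/45*γ14 - 308/45*γ23 - 116/45*γ24 + 428/45*γ34 + 4/15*γ1234
Summing the partial products and collecting blades:
Answer: -347/45 + 713/15*γ12 - 1606/45*γ13 + 542/45*γ14 + 994/45*γ23 - 776/45*γ24 + 377/45*γ34 - 19/3*γ1234


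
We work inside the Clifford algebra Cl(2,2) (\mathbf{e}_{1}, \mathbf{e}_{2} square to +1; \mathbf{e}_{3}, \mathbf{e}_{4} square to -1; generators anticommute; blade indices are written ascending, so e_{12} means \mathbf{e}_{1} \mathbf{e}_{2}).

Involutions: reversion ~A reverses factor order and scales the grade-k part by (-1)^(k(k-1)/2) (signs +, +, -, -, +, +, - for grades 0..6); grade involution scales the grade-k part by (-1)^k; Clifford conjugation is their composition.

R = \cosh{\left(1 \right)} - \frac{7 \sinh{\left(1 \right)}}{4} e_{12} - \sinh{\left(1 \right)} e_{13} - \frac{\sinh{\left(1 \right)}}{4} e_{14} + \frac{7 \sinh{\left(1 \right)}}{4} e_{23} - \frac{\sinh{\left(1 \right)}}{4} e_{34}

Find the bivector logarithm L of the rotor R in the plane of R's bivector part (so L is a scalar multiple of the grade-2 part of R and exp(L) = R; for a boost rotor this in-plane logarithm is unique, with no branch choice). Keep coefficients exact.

The scalar part of R is \cosh{\left(1 \right)}, giving the rapidity magnitude (cosh is even); the bivector part supplies orientation, its quotient by sinh of the rapidity is the plane, and L = rapidity * plane — unique in that plane, since flipping both signs leaves L unchanged.
Concretely: cosh(rapidity) = \cosh{\left(1 \right)} gives rapidity = ±1, and since rapidity/sinh(rapidity) is even the sign is immaterial: L = (rapidity/sinh(rapidity)) * <R>_2 = (\frac{1}{\sinh{\left(1 \right)}}) * <R>_2.
Answer: - \frac{7}{4} e_{12} - e_{13} - \frac{1}{4} e_{14} + \frac{7}{4} e_{23} - \frac{1}{4} e_{34}


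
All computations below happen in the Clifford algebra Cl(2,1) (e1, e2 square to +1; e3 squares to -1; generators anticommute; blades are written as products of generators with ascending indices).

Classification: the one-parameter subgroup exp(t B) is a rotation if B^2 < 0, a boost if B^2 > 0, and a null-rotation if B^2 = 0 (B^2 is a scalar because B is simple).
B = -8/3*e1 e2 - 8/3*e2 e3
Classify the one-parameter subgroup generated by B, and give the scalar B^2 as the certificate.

B^2 term by term: the squares give (-8/3)^2*(e1 e2)^2 + (-8/3)^2*(e2 e3)^2 = 64/9*(-1) + 64/9*(+1) = 0 (each basis 2-blade squares to minus the product of its generators' squares); cross terms between blades sharing an index anticommute and cancel. So B^2 = 0.
Answer: null-rotation, certificate B^2 = 0. The scalar 0 is the complete invariant here: its sign names the subgroup type.


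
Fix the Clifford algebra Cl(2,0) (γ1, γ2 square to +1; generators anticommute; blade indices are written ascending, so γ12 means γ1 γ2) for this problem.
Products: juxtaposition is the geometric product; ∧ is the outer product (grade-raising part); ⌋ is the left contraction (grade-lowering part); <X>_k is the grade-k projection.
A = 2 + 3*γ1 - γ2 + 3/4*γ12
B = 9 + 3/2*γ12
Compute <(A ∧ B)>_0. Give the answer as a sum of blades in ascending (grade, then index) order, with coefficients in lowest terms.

step 1: 18 + 27*γ1 - 9*γ2 + 39/4*γ12
step 2: 18
Answer: 18


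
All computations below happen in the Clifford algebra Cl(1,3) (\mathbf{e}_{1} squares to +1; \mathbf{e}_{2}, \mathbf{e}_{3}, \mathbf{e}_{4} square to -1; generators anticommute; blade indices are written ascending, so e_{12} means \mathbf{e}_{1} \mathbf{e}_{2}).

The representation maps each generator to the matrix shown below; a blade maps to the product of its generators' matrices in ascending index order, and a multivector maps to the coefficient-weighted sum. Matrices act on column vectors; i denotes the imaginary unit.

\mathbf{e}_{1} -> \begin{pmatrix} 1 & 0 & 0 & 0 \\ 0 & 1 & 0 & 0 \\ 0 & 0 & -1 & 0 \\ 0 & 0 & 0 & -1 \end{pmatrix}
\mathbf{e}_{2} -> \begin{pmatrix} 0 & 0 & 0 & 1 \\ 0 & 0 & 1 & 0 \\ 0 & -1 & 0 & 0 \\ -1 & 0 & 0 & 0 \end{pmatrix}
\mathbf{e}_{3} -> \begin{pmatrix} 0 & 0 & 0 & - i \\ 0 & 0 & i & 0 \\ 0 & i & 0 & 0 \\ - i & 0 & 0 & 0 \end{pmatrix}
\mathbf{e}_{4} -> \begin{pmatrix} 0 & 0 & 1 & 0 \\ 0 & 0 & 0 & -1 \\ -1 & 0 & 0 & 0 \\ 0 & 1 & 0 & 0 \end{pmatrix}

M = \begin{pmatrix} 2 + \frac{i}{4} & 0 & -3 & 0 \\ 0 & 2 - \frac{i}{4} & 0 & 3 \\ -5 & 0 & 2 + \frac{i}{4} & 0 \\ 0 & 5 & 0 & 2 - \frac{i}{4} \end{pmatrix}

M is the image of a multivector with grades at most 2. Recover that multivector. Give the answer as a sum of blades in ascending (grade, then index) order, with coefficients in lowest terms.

Method: the blade images are trace-orthogonal — tr(rho(e_A) rho(e_B)^-1) = 4 if A = B and 0 otherwise — and rho(e_A)^-1 = (e_A)^2 * rho(e_A) with (e_A)^2 = +1 or -1, so the coefficient of e_A in the preimage is (e_A)^2 * tr(M rho(e_A))/4.
Nonzero projections over blades of grade <= 2: 1: (1)^2 = +1, tr(M 1) = 8, coefficient 2; e_{4}: (e_{4})^2 = -1, tr(M rho(e_{4})) = -4, coefficient 1; e_{14}: (e_{14})^2 = +1, tr(M rho(e_{14})) = -16, coefficient -4; e_{23}: (e_{23})^2 = -1, tr(M rho(e_{23})) = 1, coefficient -\frac{1}{4}. Every other blade of grade <= 2 projects to 0.
Answer: 2 + e_{4} - 4 e_{14} - \frac{1}{4} e_{23}


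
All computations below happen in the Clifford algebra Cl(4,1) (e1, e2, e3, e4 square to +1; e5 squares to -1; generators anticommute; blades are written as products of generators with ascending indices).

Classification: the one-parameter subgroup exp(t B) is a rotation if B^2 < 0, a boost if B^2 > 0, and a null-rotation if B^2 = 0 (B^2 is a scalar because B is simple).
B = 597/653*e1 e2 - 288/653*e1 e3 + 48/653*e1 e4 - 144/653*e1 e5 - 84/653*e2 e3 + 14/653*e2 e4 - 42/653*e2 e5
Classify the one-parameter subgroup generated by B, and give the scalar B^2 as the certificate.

B^2 term by term: the squares give (597/653)^2*(e1 e2)^2 + (-288/653)^2*(e1 e3)^2 + (48/653)^2*(e1 e4)^2 + (-144/653)^2*(e1 e5)^2 + (-84/653)^2*(e2 e3)^2 + (14/653)^2*(e2 e4)^2 + (-42/653)^2*(e2 e5)^2 = 356409/426409*(-1) + 82944/426409*(-1) + 2304/426409*(-1) + 20736/426409*(+1) + 7056/426409*(-1) + 196/426409*(-1) + 1764/426409*(+1) = -1 (each basis 2-blade squares to minus the product of its generators' squares); cross terms between blades sharing an index anticommute and cancel; the commuting (index-disjoint) pairs give grade-4 terms 2*c*c'*(blade product), which cancel blade by blade — e1 e2 e3 e4: 8064/426409 - 8064/426409 = 0; e1 e2 e3 e5: -24192/426409 + 24192/426409 = 0; e1 e2 e4 e5: 4032/426409 - 4032/426409 = 0 — confirming B is simple. So B^2 = -1.
Answer: rotation, certificate B^2 = -1. No conjugation can change B^2 = -1; the sign gives the class.


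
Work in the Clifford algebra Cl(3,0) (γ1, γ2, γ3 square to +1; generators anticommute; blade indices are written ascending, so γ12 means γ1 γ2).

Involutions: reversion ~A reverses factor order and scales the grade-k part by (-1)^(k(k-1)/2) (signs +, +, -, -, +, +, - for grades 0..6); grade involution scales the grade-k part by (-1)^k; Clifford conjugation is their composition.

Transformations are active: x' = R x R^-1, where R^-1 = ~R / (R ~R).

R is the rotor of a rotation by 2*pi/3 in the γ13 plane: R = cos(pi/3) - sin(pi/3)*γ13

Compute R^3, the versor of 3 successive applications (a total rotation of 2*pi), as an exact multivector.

The rotor phase is half the rotation angle and phases add under composition, so 3 steps in the γ13 plane accumulate phase 3*(pi/3) = pi: R^3 = cos(pi) - sin(pi)*γ13.
cos(pi) = -1 and sin(pi) = 0, so R^3 = -1. The total rotation 2*pi is 1 full turn, so every vector returns to itself, yet the rotor is -1, on the OTHER sheet of the double cover (an odd number of 2*pi turns).
Answer: -1


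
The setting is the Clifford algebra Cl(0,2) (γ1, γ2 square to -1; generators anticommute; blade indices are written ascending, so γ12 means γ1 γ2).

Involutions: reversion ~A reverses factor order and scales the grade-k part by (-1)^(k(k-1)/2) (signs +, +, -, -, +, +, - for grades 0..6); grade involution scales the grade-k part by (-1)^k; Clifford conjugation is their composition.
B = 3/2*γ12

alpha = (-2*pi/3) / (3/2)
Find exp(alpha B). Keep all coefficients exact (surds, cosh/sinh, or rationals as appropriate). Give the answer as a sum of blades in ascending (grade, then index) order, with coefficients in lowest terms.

B^2 = (3/2)^2*(γ12)^2 = 9/4*(-1) = -9/4 (a basis 2-blade squares to minus the product of its generators' squares).
B^2 = -9/4 — the negative square puts this in the circular regime; l = 3/2, alpha*l = -2*pi/3, so exp(alpha B) = cos(-2*pi/3) + (sin(-2*pi/3)/(3/2))*B = -1/2 + (-sqrt(3)/3)*B.
Answer: -1/2 - sqrt(3)/2*γ12


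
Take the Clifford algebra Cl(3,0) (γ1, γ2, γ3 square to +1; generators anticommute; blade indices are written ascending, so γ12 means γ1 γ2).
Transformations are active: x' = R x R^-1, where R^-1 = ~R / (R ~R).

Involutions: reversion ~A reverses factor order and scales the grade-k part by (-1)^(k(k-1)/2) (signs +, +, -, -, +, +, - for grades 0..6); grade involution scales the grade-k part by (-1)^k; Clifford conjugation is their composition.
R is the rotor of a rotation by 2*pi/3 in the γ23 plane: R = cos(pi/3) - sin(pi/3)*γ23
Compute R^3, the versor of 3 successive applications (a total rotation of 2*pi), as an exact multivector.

Half-angle bookkeeping: 3 applications in γ23 add up to rotor phase 3*pi/3 = pi, so R^3 = cos(pi) - sin(pi)*γ23.
cos(pi) = -1 and sin(pi) = 0, so R^3 = -1. The total rotation 2*pi is 1 full turn, so every vector returns to itself, yet the rotor is -1, on the OTHER sheet of the double cover (an odd number of 2*pi turns).
Answer: -1


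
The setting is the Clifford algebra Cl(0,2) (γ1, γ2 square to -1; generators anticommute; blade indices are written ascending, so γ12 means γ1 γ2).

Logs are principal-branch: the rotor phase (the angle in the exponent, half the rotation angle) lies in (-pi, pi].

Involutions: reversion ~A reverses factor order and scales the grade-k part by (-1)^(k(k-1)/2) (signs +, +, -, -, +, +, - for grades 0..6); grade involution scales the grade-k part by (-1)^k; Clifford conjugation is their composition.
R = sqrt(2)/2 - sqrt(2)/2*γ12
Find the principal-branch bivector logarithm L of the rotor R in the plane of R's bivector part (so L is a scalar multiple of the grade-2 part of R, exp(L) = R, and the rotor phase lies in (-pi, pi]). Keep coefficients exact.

The scalar part of R is sqrt(2)/2, which fixes the principal-branch rotor phase; the unit plane is then the bivector part divided by the sine of that phase, and L is that plane scaled by the phase.
Concretely: cos(phase) = sqrt(2)/2 gives phase = ±pi/4, and since phase/sin(phase) is even the sign is immaterial: L = (phase/sin(phase)) * <R>_2 = (sqrt(2)*pi/4) * <R>_2.
Answer: -pi/4*γ12


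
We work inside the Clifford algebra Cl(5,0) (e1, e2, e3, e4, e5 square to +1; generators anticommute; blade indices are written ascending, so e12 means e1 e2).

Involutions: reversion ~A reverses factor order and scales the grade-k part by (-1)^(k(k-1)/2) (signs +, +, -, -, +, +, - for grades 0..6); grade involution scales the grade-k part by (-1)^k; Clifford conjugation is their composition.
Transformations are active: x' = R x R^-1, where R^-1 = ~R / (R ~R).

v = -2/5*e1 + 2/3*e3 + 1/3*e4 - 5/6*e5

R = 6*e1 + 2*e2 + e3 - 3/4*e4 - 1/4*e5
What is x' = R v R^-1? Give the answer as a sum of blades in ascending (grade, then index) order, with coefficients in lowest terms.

~R = 6*e1 + 2*e2 + e3 - 3/4*e4 - 1/4*e5, and R ~R = 333/8, so R^-1 = ~R / (333/8).
R v = -71/40 + 4/5*e12 + 22/5*e13 + 17/10*e14 - 51/10*e15 + 4/3*e23 + 2/3*e24 - 5/3*e25 + 5/6*e34 - 2/3*e35 + 17/24*e45
Answer: -62/555*e1 - 284/1665*e2 - 1252/1665*e3 - 299/1110*e4 + 1423/1665*e5


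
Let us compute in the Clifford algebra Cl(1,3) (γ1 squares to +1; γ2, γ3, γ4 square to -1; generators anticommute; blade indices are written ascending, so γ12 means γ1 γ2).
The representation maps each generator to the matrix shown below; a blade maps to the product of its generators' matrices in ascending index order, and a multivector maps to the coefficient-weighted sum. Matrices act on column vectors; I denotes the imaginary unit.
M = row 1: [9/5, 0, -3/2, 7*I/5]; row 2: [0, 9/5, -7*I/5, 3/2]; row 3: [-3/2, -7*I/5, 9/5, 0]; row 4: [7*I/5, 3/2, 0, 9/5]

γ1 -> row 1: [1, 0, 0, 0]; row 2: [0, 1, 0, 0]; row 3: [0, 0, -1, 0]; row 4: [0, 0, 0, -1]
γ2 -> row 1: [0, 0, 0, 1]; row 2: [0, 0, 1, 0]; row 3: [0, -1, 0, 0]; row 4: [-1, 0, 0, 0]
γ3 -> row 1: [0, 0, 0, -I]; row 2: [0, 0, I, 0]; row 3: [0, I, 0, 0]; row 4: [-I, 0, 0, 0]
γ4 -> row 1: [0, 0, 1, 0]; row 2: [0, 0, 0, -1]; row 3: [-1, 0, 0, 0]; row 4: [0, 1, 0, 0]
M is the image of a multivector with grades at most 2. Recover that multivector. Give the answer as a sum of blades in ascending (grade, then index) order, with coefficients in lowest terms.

Method: the blade images are trace-orthogonal — tr(rho(e_A) rho(e_B)^-1) = 4 if A = B and 0 otherwise — and rho(e_A)^-1 = (e_A)^2 * rho(e_A) with (e_A)^2 = +1 or -1, so the coefficient of e_A in the preimage is (e_A)^2 * tr(M rho(e_A))/4.
Nonzero projections over blades of grade <= 2: 1: (1)^2 = +1, tr(M 1) = 36/5, coefficient 9/5; γ3: (γ3)^2 = -1, tr(M rho(γ3)) = 28/5, coefficient -7/5; γ14: (γ14)^2 = +1, tr(M rho(γ14)) = -6, coefficient -3/2. Every other blade of grade <= 2 projects to 0.
Answer: 9/5 - 7/5*γ3 - 3/2*γ14


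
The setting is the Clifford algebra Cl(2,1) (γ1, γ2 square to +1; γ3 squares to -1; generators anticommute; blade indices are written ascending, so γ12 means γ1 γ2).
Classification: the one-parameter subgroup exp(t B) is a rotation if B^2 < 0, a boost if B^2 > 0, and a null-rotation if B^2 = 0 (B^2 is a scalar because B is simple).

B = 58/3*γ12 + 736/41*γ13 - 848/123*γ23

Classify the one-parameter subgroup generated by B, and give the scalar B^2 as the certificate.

B^2 term by term: the squares give (58/3)^2*(γ12)^2 + (736/41)^2*(γ13)^2 + (-848/123)^2*(γ23)^2 = 3364/9*(-1) + 541696/1681*(+1) + 719104/15129*(+1) = -4 (each basis 2-blade squares to minus the product of its generators' squares); cross terms between blades sharing an index anticommute and cancel. So B^2 = -4.
Answer: rotation, certificate B^2 = -4. One invariant decides it: the square -4 survives every conjugation, and its sign is exactly the classification.


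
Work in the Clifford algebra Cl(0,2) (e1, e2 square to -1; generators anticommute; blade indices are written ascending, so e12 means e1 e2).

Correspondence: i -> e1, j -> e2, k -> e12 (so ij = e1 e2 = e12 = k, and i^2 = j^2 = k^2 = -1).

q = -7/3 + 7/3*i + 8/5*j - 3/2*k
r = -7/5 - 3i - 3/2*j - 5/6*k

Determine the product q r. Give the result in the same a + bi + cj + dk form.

In blades: q = -7/3 + 7/3*e1 + 8/5*e2 - 3/2*e12, r = -7/5 - 3*e1 - 3/2*e2 - 5/6*e12.
Distribute q over r term by term (generator squares from the signature, products reordered to ascending indices): (-7/3)*r = 49/15 + 7*e1 + 7/2*e2 + 35/18*e12; (7/3*e1)*r = 7 - 49/15*e1 + 35/18*e2 - 7/2*e12; (8/5*e2)*r = 12/5 - 4/3*e1 - 56/25*e2 + 24/5*e12; (-3/2*e12)*r = -5/4 - 9/4*e1 + 9/2*e2 + 21/10*e12.
Sum: 137/12 + 3/20*e1 + 3467/450*e2 + 481/90*e12; translating back through the correspondence:
Answer: 137/12 + 3/20*i + 3467/450*j + 481/90*k


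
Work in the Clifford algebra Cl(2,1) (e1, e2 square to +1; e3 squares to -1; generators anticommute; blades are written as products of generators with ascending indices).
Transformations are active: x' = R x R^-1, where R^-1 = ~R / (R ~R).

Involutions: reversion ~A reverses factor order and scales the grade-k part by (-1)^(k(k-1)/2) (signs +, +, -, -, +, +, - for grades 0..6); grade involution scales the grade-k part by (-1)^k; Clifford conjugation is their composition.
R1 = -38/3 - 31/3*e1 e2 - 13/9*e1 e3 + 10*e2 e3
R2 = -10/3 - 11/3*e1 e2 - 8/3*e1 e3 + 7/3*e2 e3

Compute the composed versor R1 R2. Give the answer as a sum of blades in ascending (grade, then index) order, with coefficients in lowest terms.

Distribute over the terms of R1 (each basis-blade product reordered to ascending indices, repeated generators contracted through their squares):
(-38/3) R2 = 380/9 + 418/9*e1 e2 + 304/9*e1 e3 - 266/9*e2 e3
(-31/3*e1 e2) R2 = -341/9 + 310/9*e1 e2 - 217/9*e1 e3 - 248/9*e2 e3
(-13/9*e1 e3) R2 = 104/27 - 91/27*e1 e2 + 130/27*e1 e3 + 143/27*e2 e3
(10*e2 e3) R2 = 70/3 + 80/3*e1 e2 + 110/3*e1 e3 - 100/3*e2 e3
Summing the partial products and collecting blades:
Answer: 851/27 + 2813/27*e1 e2 + 1381/27*e1 e3 - 2299/27*e2 e3


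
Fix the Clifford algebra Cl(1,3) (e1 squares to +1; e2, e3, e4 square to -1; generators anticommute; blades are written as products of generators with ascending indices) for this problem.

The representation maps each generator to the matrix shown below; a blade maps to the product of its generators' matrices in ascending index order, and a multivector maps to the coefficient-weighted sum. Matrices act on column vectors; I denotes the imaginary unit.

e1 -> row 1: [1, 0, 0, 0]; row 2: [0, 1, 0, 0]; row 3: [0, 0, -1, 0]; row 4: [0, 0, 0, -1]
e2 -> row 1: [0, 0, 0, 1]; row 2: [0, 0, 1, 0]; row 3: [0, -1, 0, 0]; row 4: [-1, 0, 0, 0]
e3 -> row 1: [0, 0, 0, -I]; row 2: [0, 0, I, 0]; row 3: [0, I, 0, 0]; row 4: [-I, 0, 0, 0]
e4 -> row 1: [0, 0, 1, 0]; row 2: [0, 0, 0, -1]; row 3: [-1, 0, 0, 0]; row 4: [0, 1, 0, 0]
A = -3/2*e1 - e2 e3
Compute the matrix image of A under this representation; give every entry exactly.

Bivector images (products of the table entries): rho(e2 e3) = rho(e2)rho(e3) = row 1: [-I, 0, 0, 0]; row 2: [0, I, 0, 0]; row 3: [0, 0, -I, 0]; row 4: [0, 0, 0, I].
M = (-3/2)*rho(e1) + (-1)*rho(e2 e3), summed entrywise:
Answer: row 1: [-3/2 + I, 0, 0, 0]; row 2: [0, -3/2 - I, 0, 0]; row 3: [0, 0, 3/2 + I, 0]; row 4: [0, 0, 0, 3/2 - I]


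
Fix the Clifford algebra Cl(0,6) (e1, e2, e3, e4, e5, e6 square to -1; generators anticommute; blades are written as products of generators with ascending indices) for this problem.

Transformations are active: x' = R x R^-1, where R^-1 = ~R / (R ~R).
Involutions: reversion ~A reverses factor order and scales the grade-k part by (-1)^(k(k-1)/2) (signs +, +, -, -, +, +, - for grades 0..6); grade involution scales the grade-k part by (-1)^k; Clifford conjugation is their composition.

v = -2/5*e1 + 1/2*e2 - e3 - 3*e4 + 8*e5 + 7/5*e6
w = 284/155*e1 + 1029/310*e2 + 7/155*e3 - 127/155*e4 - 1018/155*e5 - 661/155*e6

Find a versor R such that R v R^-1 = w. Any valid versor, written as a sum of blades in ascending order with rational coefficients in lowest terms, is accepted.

Key observation: q(v) = q(w) = -7637/100 (sandwiches preserve the norm), so R = v + w = 222/155*e1 + 592/155*e2 - 148/155*e3 - 592/155*e4 + 222/155*e5 - 444/155*e6 works whenever it is invertible — the component of v along it is kept and (v - w)/2 reverses, sending v to w.
Answer: 222/155*e1 + 592/155*e2 - 148/155*e3 - 592/155*e4 + 222/155*e5 - 444/155*e6


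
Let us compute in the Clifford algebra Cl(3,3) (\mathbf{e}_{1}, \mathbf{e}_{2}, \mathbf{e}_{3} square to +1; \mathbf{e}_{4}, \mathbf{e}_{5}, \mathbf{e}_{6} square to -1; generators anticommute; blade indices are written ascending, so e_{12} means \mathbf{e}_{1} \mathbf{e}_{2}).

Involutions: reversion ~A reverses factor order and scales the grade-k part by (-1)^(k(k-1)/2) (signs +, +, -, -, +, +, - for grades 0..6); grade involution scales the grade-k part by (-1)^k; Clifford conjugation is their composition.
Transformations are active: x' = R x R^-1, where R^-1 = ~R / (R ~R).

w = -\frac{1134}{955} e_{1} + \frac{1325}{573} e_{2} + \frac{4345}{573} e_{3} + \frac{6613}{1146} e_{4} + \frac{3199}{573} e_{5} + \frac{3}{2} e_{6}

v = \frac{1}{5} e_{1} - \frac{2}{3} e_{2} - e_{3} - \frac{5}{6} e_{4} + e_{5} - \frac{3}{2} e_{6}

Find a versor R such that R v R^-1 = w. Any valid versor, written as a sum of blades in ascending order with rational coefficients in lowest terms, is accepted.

Key observation: q(v) = q(w) = -\frac{123}{50} (sandwiches preserve the norm), so R = v + w = -\frac{943}{955} e_{1} + \frac{943}{573} e_{2} + \frac{3772}{573} e_{3} + \frac{943}{191} e_{4} + \frac{3772}{573} e_{5} works whenever it is invertible — the component of v along it is kept and (v - w)/2 reverses, sending v to w.
Answer: -\frac{943}{955} e_{1} + \frac{943}{573} e_{2} + \frac{3772}{573} e_{3} + \frac{943}{191} e_{4} + \frac{3772}{573} e_{5}


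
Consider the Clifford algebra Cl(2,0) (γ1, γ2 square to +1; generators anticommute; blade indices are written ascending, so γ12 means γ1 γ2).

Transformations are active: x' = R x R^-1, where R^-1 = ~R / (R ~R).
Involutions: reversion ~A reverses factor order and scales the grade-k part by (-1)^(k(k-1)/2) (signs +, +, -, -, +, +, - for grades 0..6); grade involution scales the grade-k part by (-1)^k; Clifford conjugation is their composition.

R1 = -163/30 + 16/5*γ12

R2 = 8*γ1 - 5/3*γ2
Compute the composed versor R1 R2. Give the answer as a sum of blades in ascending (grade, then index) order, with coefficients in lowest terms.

Distribute over the terms of R1 (each basis-blade product reordered to ascending indices, repeated generators contracted through their squares):
(-163/30) R2 = -652/15*γ1 + 163/18*γ2
(16/5*γ12) R2 = -16/3*γ1 - 128/5*γ2
Summing the partial products and collecting blades:
Answer: -244/5*γ1 - 1489/90*γ2


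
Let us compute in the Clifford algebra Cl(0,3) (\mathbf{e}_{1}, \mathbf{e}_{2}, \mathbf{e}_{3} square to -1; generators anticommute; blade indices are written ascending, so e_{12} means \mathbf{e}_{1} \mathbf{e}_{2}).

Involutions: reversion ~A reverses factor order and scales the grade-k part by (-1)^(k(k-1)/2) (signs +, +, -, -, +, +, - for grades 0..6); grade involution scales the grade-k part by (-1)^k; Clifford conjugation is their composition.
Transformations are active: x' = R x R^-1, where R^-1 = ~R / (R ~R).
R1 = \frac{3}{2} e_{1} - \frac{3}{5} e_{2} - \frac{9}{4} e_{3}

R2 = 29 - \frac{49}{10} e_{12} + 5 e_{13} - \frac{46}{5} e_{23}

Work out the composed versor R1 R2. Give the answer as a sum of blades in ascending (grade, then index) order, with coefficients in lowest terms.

Distribute over the terms of R1 (each basis-blade product reordered to ascending indices, repeated generators contracted through their squares):
(\frac{3}{2} e_{1}) R2 = \frac{87}{2} e_{1} + \frac{147}{20} e_{2} - \frac{15}{2} e_{3} - \frac{69}{5} e_{123}
(-\frac{3}{5} e_{2}) R2 = \frac{147}{50} e_{1} - \frac{87}{5} e_{2} - \frac{138}{25} e_{3} + 3 e_{123}
(-\frac{9}{4} e_{3}) R2 = -\frac{45}{4} e_{1} + \frac{207}{10} e_{2} - \frac{261}{4} e_{3} + \frac{441}{40} e_{123}
Summing the partial products and collecting blades:
Answer: \frac{3519}{100} e_{1} + \frac{213}{20} e_{2} - \frac{7827}{100} e_{3} + \frac{9}{40} e_{123}


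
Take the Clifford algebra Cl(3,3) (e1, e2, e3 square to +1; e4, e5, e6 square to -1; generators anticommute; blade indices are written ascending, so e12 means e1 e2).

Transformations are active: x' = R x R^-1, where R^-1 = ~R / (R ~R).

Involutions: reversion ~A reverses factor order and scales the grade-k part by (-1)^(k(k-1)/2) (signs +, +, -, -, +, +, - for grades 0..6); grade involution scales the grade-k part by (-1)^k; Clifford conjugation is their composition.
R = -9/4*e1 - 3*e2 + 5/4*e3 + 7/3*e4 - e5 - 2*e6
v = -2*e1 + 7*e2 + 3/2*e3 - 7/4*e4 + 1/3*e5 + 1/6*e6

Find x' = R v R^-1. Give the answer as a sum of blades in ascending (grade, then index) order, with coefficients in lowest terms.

~R = -9/4*e1 - 3*e2 + 5/4*e3 + 7/3*e4 - e5 - 2*e6, and R ~R = 373/72, so R^-1 = ~R / (373/72).
R v = -79/8 - 87/4*e12 - 7/8*e13 + 413/48*e14 - 11/4*e15 - 35/8*e16 - 53/4*e23 - 133/12*e24 + 6*e25 + 27/2*e26 - 91/16*e34 + 23/12*e35 + 77/24*e36 - 35/36*e45 - 28/9*e46 + 1/2*e56
Answer: 7891/746*e1 + 1655/373*e2 - 2337/373*e3 - 10661/1492*e4 + 3893/1119*e5 + 16691/2238*e6


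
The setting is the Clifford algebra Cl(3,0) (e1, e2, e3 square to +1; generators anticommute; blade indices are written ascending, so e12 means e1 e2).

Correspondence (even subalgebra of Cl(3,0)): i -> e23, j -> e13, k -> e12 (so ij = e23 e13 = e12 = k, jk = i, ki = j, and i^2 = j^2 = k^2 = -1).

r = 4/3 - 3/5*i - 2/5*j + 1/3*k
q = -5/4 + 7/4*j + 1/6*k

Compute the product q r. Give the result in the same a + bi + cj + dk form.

In blades: q = -5/4 + 1/6*e12 + 7/4*e13, r = 4/3 + 1/3*e12 - 2/5*e13 - 3/5*e23.
Distribute q over r term by term (generator squares from the signature, products reordered to ascending indices): (-5/4)*r = -5/3 - 5/12*e12 + 1/2*e13 + 3/4*e23; (1/6*e12)*r = -1/18 + 2/9*e12 - 1/10*e13 + 1/15*e23; (7/4*e13)*r = 7/10 + 21/20*e12 + 7/3*e13 + 7/12*e23.
Sum: -46/45 + 77/90*e12 + 41/15*e13 + 7/5*e23; translating back through the correspondence:
Answer: -46/45 + 7/5*i + 41/15*j + 77/90*k


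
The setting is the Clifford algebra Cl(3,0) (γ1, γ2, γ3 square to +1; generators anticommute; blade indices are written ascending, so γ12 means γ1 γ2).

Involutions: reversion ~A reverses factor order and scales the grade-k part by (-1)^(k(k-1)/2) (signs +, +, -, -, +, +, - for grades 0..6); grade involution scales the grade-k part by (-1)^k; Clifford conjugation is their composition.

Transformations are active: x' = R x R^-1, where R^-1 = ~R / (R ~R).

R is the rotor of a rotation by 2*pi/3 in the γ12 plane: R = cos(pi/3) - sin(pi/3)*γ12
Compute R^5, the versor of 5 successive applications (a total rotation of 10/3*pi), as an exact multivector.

Rotor phase runs at HALF the rotation angle; powers of one rotor simply add phase, so after 5 steps in γ12 the phase is 5*pi/3 = 5*pi/3 and R^5 = cos(5*pi/3) - sin(5*pi/3)*γ12.
cos(5*pi/3) = 1/2 and sin(5*pi/3) = -sqrt(3)/2, so R^5 = 1/2 + sqrt(3)/2*γ12. The net rotation is 4/3*pi (after discarding 1 full turn, each of which contributes a factor -1 to the rotor); the rotor keeps the half-angle phase exactly.
Answer: 1/2 + sqrt(3)/2*γ12


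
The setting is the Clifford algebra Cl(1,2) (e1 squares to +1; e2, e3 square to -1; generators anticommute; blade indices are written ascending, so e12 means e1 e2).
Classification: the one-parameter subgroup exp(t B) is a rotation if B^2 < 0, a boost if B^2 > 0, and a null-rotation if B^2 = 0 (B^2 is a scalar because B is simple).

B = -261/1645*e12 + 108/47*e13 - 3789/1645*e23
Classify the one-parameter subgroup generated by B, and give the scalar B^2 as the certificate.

B^2 term by term: the squares give (-261/1645)^2*(e12)^2 + (108/47)^2*(e13)^2 + (-3789/1645)^2*(e23)^2 = 68121/2706025*(+1) + 11664/2209*(+1) + 14356521/2706025*(-1) = 0 (each basis 2-blade squares to minus the product of its generators' squares); cross terms between blades sharing an index anticommute and cancel. So B^2 = 0.
Answer: null-rotation, certificate B^2 = 0. The invariant at work: B^2 = 0 is unchanged by conjugation, hence its sign classifies the subgroup whatever basis B is written in.


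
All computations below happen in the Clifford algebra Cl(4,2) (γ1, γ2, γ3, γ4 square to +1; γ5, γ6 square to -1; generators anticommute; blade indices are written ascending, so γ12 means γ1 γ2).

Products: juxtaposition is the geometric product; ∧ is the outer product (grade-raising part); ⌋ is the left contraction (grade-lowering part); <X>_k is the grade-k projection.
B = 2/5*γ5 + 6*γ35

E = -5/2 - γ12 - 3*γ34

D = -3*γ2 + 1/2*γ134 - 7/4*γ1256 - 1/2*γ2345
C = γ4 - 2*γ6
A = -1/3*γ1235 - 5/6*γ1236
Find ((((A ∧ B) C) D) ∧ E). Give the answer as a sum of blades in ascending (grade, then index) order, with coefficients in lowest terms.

step 1: 1/3*γ12356
step 2: 2/3*γ1235 + 1/3*γ123456
step 3: 1/3*γ14 + 1/6*γ16 - 7/12*γ34 - 7/6*γ36 - 2*γ135 - 1/3*γ245 + 1/6*γ256 - γ13456
step 4: -5/6*γ14 - 5/12*γ16 + 35/24*γ34 + 35/12*γ36 + 5*γ135 + 5/6*γ245 - 5/12*γ256 + 7/12*γ1234 + 7/6*γ1236 - 1/2*γ1346 + 5/2*γ13456 - 1/2*γ23456
Answer: -5/6*γ14 - 5/12*γ16 + 35/24*γ34 + 35/12*γ36 + 5*γ135 + 5/6*γ245 - 5/12*γ256 + 7/12*γ1234 + 7/6*γ1236 - 1/2*γ1346 + 5/2*γ13456 - 1/2*γ23456


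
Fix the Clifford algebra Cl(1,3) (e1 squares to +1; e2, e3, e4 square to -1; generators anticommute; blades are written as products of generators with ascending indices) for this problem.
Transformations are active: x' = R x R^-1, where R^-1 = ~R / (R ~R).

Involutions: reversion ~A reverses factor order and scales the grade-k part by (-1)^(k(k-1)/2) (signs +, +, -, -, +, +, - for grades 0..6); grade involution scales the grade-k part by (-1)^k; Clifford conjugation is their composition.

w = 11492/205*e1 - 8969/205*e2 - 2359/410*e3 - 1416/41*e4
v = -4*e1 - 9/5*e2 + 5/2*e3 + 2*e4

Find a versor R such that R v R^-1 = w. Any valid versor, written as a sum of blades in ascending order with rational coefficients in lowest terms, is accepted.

The midline construction: v and w both square to 251/100, so reflecting in their sum 10672/205*e1 - 9338/205*e2 - 667/205*e3 - 1334/41*e4 exchanges them.
Answer: 10672/205*e1 - 9338/205*e2 - 667/205*e3 - 1334/41*e4


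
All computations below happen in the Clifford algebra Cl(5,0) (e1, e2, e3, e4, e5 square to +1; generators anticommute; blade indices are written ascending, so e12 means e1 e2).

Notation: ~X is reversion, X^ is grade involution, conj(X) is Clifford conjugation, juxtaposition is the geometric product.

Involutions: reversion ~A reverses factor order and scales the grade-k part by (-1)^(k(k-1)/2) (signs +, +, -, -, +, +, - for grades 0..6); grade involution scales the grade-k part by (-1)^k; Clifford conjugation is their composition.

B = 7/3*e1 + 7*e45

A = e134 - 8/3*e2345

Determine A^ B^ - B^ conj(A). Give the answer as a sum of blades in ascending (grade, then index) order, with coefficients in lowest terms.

first term: 56/3*e23 + 7/3*e34 - 7*e135 + 56/9*e12345
second term: 56/3*e23 - 7/3*e34 - 7*e135 + 56/9*e12345
Answer: 14/3*e34


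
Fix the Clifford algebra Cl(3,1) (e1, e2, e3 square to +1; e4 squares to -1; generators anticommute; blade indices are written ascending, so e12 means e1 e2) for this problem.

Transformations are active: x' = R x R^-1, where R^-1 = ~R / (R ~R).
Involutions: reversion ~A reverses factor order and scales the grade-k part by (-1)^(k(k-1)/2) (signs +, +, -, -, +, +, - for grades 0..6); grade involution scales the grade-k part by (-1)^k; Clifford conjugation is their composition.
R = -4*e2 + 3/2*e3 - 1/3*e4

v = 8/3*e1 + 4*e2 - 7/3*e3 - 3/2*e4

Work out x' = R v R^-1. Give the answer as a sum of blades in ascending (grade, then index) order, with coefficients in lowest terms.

~R = -4*e2 + 3/2*e3 - 1/3*e4, and R ~R = 653/36, so R^-1 = ~R / (653/36).
R v = -20 + 32/3*e12 - 4*e13 + 8/9*e14 + 10/3*e23 + 22/3*e24 - 109/36*e34
Answer: -8/3*e1 + 3148/653*e2 - 1909/1959*e3 + 2919/1306*e4


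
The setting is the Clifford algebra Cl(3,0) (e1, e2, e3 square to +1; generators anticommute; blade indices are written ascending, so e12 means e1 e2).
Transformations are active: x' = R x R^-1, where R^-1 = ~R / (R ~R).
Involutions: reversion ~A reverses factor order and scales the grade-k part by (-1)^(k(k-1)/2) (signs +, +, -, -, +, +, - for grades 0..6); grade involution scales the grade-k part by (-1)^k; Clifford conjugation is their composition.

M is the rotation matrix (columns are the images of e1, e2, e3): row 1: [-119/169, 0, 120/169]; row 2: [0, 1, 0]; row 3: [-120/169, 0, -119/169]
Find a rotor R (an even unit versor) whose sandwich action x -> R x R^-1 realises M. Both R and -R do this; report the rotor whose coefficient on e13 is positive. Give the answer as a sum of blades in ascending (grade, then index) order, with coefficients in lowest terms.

Method: write R = a + b12*e12 + b13*e13 + b23*e23 with a^2 + b12^2 + b13^2 + b23^2 = 1 (so R^-1 = ~R). Expanding the columns R e_j ~R gives tr M = 4a^2 - 1 and, from the antisymmetric part, M21 - M12 = -4a*b12, M13 - M31 = 4a*b13, M32 - M23 = -4a*b23.
Here tr M = -69/169, so a^2 = (1 + tr M)/4 = 25/169 and a = ±5/13. Taking a = 5/13: M21 - M12 = 0, M13 - M31 = 240/169, M32 - M23 = 0, giving b12 = 0, b13 = 12/13, b23 = 0, i.e. R = 5/13 + 12/13*e13.
Its e13 coefficient is already positive.
Answer: 5/13 + 12/13*e13. Sheet selection: the two-to-one cover makes ±R indistinguishable at the matrix level (trace -69/169), so uniqueness comes from the required sign on e13.


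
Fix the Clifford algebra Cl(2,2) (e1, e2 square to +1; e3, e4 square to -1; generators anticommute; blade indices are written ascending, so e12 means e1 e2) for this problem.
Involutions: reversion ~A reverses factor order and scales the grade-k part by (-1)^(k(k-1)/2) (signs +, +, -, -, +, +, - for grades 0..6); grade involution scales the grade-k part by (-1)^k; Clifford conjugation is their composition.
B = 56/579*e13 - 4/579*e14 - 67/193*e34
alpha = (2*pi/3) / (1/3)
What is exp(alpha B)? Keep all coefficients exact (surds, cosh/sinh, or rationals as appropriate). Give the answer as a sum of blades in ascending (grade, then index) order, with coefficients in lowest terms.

B^2 term by term: the squares give (56/579)^2*(e13)^2 + (-4/579)^2*(e14)^2 + (-67/193)^2*(e34)^2 = 3136/335241*(+1) + 16/335241*(+1) + 4489/37249*(-1) = -1/9 (each basis 2-blade squares to minus the product of its generators' squares); cross terms between blades sharing an index anticommute and cancel. So B^2 = -1/9.
B^2 = -1/9 — since the square is negative, the closed form is circular: l = 1/3, alpha*l = 2*pi/3, so exp(alpha B) = cos(2*pi/3) + (sin(2*pi/3)/(1/3))*B = -1/2 + (3*sqrt(3)/2)*B.
Answer: -1/2 + 28*sqrt(3)/193*e13 - 2*sqrt(3)/193*e14 - 201*sqrt(3)/386*e34
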